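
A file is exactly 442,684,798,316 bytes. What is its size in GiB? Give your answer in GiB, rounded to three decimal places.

412.282 GiB

442,684,798,316 bytes given.
1 GiB = 2^30 bytes = 1,073,741,824 bytes
442,684,798,316 / 1,073,741,824 = 412.282 GiB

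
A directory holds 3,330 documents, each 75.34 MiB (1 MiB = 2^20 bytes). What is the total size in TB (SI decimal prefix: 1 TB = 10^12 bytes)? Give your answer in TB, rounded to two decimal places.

Total = 3,330 × 75.34 MiB = 250882.2 MiB
= 250882.2 × 1,048,576 bytes = 263,069,053,747.2 bytes
1 TB = 1,000,000,000,000 bytes
263,069,053,747.2 / 1,000,000,000,000 = 0.26 TB

0.26 TB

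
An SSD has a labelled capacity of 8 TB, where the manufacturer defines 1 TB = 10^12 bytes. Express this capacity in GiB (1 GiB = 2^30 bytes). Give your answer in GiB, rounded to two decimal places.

7,450.58 GiB

8 TB = 8 × 10^12 bytes = 8,000,000,000,000 bytes
1 GiB = 1,073,741,824 bytes
8,000,000,000,000 / 1,073,741,824 = 7,450.58 GiB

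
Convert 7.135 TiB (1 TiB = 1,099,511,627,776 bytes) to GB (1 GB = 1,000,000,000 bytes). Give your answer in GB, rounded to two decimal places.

7.135 TiB = 7.135 × 2^40 bytes = 7,845,015,464,181.76 bytes
1 GB = 10^9 bytes = 1,000,000,000 bytes
7,845,015,464,181.76 / 1,000,000,000 = 7,845.02 GB

7,845.02 GB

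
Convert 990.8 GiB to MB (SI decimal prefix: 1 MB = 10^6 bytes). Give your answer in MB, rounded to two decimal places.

1,063,863.40 MB

990.8 GiB × 1,073,741,824 bytes/GiB = 1,063,863,399,219.2 bytes
1 MB = 10^6 bytes = 1,000,000 bytes
1,063,863,399,219.2 / 1,000,000 = 1,063,863.40 MB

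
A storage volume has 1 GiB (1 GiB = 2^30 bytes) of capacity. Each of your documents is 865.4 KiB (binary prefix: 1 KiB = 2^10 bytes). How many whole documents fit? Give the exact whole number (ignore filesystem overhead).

Capacity: 1 GiB = 1,073,741,824 bytes
Per item: 865.4 KiB = 886,169.6 bytes
⌊1,073,741,824 / 886,169.6⌋ = 1,211

1,211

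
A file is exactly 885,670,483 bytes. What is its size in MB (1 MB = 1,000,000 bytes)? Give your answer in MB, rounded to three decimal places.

885,670,483 bytes given.
1 MB = 10^6 bytes = 1,000,000 bytes
885,670,483 / 1,000,000 = 885.670 MB

885.670 MB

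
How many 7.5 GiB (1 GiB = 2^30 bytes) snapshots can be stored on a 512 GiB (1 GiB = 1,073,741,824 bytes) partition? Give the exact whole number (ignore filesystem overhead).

Capacity: 512 GiB = 549,755,813,888 bytes
Per item: 7.5 GiB = 8,053,063,680 bytes
⌊549,755,813,888 / 8,053,063,680⌋ = 68

68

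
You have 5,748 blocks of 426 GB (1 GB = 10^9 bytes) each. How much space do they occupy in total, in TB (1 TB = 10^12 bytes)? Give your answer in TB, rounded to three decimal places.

2,448.648 TB

Total = 5,748 × 426 GB = 2,448,648 GB
= 2,448,648 × 1,000,000,000 bytes = 2,448,648,000,000,000 bytes
1 TB = 1,000,000,000,000 bytes
2,448,648,000,000,000 / 1,000,000,000,000 = 2,448.648 TB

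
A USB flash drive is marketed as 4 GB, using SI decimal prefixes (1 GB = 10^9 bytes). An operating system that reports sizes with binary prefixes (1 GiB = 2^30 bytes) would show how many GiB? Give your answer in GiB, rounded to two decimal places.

4 GB = 4 × 10^9 bytes = 4,000,000,000 bytes
1 GiB = 1,073,741,824 bytes
4,000,000,000 / 1,073,741,824 = 3.73 GiB

3.73 GiB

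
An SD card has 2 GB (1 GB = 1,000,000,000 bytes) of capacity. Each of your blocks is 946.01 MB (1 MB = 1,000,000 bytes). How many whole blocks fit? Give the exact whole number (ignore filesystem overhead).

2

Capacity: 2 GB = 2,000,000,000 bytes
Per item: 946.01 MB = 946,010,000 bytes
⌊2,000,000,000 / 946,010,000⌋ = 2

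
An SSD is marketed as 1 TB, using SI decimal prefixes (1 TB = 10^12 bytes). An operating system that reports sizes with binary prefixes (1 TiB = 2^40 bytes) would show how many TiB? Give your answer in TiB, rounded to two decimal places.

0.91 TiB

1 TB = 1 × 10^12 bytes = 1,000,000,000,000 bytes
1 TiB = 2^40 bytes = 1,099,511,627,776 bytes
1,000,000,000,000 / 1,099,511,627,776 = 0.91 TiB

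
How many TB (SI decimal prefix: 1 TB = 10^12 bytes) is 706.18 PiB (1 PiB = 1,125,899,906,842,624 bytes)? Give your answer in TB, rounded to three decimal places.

795,087.996 TB

706.18 PiB × 1,125,899,906,842,624 bytes/PiB = 795,087,996,214,124,216.32 bytes
1 TB = 1,000,000,000,000 bytes
795,087,996,214,124,216.32 / 1,000,000,000,000 = 795,087.996 TB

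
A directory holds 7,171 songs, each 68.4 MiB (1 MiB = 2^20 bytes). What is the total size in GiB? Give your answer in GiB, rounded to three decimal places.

479.000 GiB

Total = 7,171 × 68.4 MiB = 490496.4 MiB
= 490496.4 × 1,048,576 bytes = 514,322,753,126.4 bytes
1 GiB = 1,073,741,824 bytes
514,322,753,126.4 / 1,073,741,824 = 479.000 GiB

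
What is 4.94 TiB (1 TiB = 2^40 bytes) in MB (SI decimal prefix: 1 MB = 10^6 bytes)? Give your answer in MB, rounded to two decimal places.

5,431,587.44 MB

4.94 TiB × 1,099,511,627,776 bytes/TiB = 5,431,587,441,213.44 bytes
1 MB = 10^6 bytes = 1,000,000 bytes
5,431,587,441,213.44 / 1,000,000 = 5,431,587.44 MB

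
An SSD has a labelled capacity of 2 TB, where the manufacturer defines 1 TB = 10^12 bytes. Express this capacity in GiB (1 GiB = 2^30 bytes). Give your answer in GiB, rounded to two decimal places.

1,862.65 GiB

2 TB × 1,000,000,000,000 bytes/TB = 2,000,000,000,000 bytes
1 GiB = 2^30 bytes = 1,073,741,824 bytes
2,000,000,000,000 / 1,073,741,824 = 1,862.65 GiB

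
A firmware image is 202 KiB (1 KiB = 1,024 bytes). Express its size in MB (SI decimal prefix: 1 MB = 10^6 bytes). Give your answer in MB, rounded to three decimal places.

202 KiB = 202 × 2^10 bytes = 206,848 bytes
1 MB = 1,000,000 bytes
206,848 / 1,000,000 = 0.207 MB

0.207 MB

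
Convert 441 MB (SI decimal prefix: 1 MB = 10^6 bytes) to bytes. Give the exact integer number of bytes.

441 × 1,000,000 = 441,000,000 bytes  (1 MB = 10^6 bytes)

441,000,000 bytes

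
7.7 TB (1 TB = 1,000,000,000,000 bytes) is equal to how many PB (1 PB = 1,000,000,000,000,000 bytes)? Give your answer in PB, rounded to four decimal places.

7.7 TB = 7.7 × 10^12 bytes = 7,700,000,000,000 bytes
1 PB = 10^15 bytes = 1,000,000,000,000,000 bytes
7,700,000,000,000 / 1,000,000,000,000,000 = 0.0077 PB

0.0077 PB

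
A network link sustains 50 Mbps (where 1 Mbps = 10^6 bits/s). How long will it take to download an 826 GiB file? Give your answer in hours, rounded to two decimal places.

826 GiB = 886,910,746,624 bytes = 7,095,285,972,992 bits
50 Mbps = 50,000,000 bits/s
time = 7,095,285,972,992 / 50,000,000 = 141,905.7195 s
141,905.7195 s / 3600 = 39.42 hours

39.42 hours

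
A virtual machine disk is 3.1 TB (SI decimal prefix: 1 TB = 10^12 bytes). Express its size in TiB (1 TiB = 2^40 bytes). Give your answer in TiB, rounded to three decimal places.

3.1 TB × 1,000,000,000,000 bytes/TB = 3,100,000,000,000 bytes
1 TiB = 2^40 bytes = 1,099,511,627,776 bytes
3,100,000,000,000 / 1,099,511,627,776 = 2.819 TiB

2.819 TiB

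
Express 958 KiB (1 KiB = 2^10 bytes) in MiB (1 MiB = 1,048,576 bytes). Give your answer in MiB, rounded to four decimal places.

958 KiB = 958 × 2^10 bytes = 980,992 bytes
1 MiB = 2^20 bytes = 1,048,576 bytes
980,992 / 1,048,576 = 0.9355 MiB

0.9355 MiB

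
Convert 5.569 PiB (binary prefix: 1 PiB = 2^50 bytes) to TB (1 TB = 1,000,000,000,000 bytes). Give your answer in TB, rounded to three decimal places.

6,270.137 TB

5.569 PiB = 5.569 × 2^50 bytes = 6,270,136,581,206,573.056 bytes
1 TB = 10^12 bytes = 1,000,000,000,000 bytes
6,270,136,581,206,573.056 / 1,000,000,000,000 = 6,270.137 TB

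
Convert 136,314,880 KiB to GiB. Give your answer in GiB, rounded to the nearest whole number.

130 GiB

136,314,880 KiB × 1,024 bytes/KiB = 139,586,437,120 bytes
1 GiB = 2^30 bytes = 1,073,741,824 bytes
139,586,437,120 / 1,073,741,824 = 130 GiB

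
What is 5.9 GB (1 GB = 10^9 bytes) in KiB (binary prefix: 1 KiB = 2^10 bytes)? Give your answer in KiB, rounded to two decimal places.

5.9 GB = 5.9 × 10^9 bytes = 5,900,000,000 bytes
1 KiB = 2^10 bytes = 1,024 bytes
5,900,000,000 / 1,024 = 5,761,718.75 KiB

5,761,718.75 KiB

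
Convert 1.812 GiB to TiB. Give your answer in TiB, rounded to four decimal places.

0.0018 TiB

1.812 GiB = 1.812 × 2^30 bytes = 1,945,620,185.088 bytes
1 TiB = 2^40 bytes = 1,099,511,627,776 bytes
1,945,620,185.088 / 1,099,511,627,776 = 0.0018 TiB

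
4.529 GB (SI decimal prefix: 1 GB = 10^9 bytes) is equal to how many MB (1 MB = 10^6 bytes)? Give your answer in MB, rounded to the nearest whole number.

4,529 MB

4.529 GB = 4.529 × 10^9 bytes = 4,529,000,000 bytes
1 MB = 10^6 bytes = 1,000,000 bytes
4,529,000,000 / 1,000,000 = 4,529 MB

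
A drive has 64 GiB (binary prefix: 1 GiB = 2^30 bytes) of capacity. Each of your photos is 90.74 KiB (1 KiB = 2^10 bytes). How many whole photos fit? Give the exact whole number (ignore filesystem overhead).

Capacity: 64 GiB = 68,719,476,736 bytes
Per item: 90.74 KiB = 92,917.76 bytes
⌊68,719,476,736 / 92,917.76⌋ = 739,573

739,573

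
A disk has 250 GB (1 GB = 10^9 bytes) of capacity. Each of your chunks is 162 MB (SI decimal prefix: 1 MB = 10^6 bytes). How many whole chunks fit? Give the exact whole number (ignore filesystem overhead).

1,543

Capacity: 250 GB = 250,000,000,000 bytes
Per item: 162 MB = 162,000,000 bytes
⌊250,000,000,000 / 162,000,000⌋ = 1,543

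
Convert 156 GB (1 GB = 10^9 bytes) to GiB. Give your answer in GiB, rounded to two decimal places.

145.29 GiB

156 GB × 1,000,000,000 bytes/GB = 156,000,000,000 bytes
1 GiB = 2^30 bytes = 1,073,741,824 bytes
156,000,000,000 / 1,073,741,824 = 145.29 GiB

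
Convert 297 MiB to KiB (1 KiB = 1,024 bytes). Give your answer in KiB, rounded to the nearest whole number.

304,128 KiB

297 MiB = 297 × 2^20 bytes = 311,427,072 bytes
1 KiB = 2^10 bytes = 1,024 bytes
311,427,072 / 1,024 = 304,128 KiB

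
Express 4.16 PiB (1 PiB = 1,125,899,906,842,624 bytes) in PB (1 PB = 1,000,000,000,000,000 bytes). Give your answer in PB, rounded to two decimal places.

4.68 PB

4.16 PiB = 4.16 × 2^50 bytes = 4,683,743,612,465,315.84 bytes
1 PB = 10^15 bytes = 1,000,000,000,000,000 bytes
4,683,743,612,465,315.84 / 1,000,000,000,000,000 = 4.68 PB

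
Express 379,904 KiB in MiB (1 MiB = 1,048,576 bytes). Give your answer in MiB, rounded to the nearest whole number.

371 MiB

379,904 KiB = 379,904 × 2^10 bytes = 389,021,696 bytes
1 MiB = 1,048,576 bytes
389,021,696 / 1,048,576 = 371 MiB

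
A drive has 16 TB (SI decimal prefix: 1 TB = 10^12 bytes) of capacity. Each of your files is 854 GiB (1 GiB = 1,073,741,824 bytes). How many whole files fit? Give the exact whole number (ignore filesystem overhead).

Capacity: 16 TB = 16,000,000,000,000 bytes
Per item: 854 GiB = 916,975,517,696 bytes
⌊16,000,000,000,000 / 916,975,517,696⌋ = 17

17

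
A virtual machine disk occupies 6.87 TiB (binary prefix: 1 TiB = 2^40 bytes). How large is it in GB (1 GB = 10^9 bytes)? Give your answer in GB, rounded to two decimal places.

7,553.64 GB

6.87 TiB × 1,099,511,627,776 bytes/TiB = 7,553,644,882,821.12 bytes
1 GB = 10^9 bytes = 1,000,000,000 bytes
7,553,644,882,821.12 / 1,000,000,000 = 7,553.64 GB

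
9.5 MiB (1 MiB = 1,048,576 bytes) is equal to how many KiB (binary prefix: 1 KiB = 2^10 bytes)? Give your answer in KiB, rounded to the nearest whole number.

9.5 MiB = 9.5 × 2^20 bytes = 9,961,472 bytes
1 KiB = 2^10 bytes = 1,024 bytes
9,961,472 / 1,024 = 9,728 KiB

9,728 KiB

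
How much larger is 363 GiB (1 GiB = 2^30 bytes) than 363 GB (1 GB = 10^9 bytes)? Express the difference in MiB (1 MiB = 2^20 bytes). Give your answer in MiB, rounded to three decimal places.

25,528.223 MiB

363 GiB = 363 × 1,073,741,824 = 389,768,282,112 bytes
363 GB = 363 × 1,000,000,000 = 363,000,000,000 bytes
difference = 26,768,282,112 bytes
26,768,282,112 / 1,048,576 = 25,528.223 MiB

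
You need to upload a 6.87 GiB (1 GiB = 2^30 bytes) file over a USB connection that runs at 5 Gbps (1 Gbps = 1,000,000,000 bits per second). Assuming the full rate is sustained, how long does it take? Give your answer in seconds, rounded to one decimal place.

6.87 GiB = 7,376,606,330.88 bytes = 59,012,850,647.04 bits
5 Gbps = 5,000,000,000 bits/s
time = 59,012,850,647.04 / 5,000,000,000 = 11.8 s

11.8 seconds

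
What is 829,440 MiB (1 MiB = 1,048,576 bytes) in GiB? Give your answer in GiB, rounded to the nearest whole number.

810 GiB

829,440 MiB = 829,440 × 2^20 bytes = 869,730,877,440 bytes
1 GiB = 1,073,741,824 bytes
869,730,877,440 / 1,073,741,824 = 810 GiB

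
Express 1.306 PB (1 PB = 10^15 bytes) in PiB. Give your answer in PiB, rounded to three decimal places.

1.160 PiB

1.306 PB = 1.306 × 10^15 bytes = 1,306,000,000,000,000 bytes
1 PiB = 2^50 bytes = 1,125,899,906,842,624 bytes
1,306,000,000,000,000 / 1,125,899,906,842,624 = 1.160 PiB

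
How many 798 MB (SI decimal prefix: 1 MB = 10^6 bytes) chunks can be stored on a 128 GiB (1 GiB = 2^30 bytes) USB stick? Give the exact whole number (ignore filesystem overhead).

172

Capacity: 128 GiB = 137,438,953,472 bytes
Per item: 798 MB = 798,000,000 bytes
⌊137,438,953,472 / 798,000,000⌋ = 172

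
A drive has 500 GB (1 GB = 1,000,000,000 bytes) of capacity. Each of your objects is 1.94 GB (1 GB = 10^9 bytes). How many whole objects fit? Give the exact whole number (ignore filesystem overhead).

Capacity: 500 GB = 500,000,000,000 bytes
Per item: 1.94 GB = 1,940,000,000 bytes
⌊500,000,000,000 / 1,940,000,000⌋ = 257

257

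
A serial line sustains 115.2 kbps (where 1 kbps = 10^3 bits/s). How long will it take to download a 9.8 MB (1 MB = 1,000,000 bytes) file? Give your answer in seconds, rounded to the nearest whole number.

681 seconds

9.8 MB = 9,800,000 bytes = 78,400,000 bits
115.2 kbps = 115,200 bits/s
time = 78,400,000 / 115,200 = 681 s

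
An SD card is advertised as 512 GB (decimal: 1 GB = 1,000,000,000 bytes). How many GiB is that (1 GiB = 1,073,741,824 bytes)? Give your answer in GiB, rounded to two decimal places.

476.84 GiB

512 GB × 1,000,000,000 bytes/GB = 512,000,000,000 bytes
1 GiB = 2^30 bytes = 1,073,741,824 bytes
512,000,000,000 / 1,073,741,824 = 476.84 GiB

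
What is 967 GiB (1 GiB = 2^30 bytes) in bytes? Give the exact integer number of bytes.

967 × 1,073,741,824 = 1,038,308,343,808 bytes  (1 GiB = 2^30 bytes)

1,038,308,343,808 bytes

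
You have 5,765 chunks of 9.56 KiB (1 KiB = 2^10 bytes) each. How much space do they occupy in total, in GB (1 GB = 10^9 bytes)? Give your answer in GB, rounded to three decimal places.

0.056 GB

Total = 5,765 × 9.56 KiB = 55113.4 KiB
= 55113.4 × 1,024 bytes = 56,436,121.6 bytes
1 GB = 1,000,000,000 bytes
56,436,121.6 / 1,000,000,000 = 0.056 GB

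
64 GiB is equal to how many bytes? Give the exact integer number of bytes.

68,719,476,736 bytes

64 × 1,073,741,824 = 68,719,476,736 bytes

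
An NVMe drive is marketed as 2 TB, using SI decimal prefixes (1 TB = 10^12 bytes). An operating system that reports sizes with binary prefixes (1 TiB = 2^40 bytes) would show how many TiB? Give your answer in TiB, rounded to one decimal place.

1.8 TiB

2 TB × 1,000,000,000,000 bytes/TB = 2,000,000,000,000 bytes
1 TiB = 1,099,511,627,776 bytes
2,000,000,000,000 / 1,099,511,627,776 = 1.8 TiB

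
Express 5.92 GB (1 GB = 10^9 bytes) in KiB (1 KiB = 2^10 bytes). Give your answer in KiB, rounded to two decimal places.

5.92 GB = 5.92 × 10^9 bytes = 5,920,000,000 bytes
1 KiB = 2^10 bytes = 1,024 bytes
5,920,000,000 / 1,024 = 5,781,250.00 KiB

5,781,250.00 KiB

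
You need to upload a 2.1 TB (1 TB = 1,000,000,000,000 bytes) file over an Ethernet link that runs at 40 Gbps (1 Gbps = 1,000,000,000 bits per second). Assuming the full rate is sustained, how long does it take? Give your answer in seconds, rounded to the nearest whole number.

2.1 TB = 2,100,000,000,000 bytes = 16,800,000,000,000 bits
40 Gbps = 40,000,000,000 bits/s
time = 16,800,000,000,000 / 40,000,000,000 = 420 s

420 seconds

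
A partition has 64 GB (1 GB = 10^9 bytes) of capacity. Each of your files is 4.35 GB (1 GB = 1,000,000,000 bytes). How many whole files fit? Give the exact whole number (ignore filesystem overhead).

14

Capacity: 64 GB = 64,000,000,000 bytes
Per item: 4.35 GB = 4,350,000,000 bytes
⌊64,000,000,000 / 4,350,000,000⌋ = 14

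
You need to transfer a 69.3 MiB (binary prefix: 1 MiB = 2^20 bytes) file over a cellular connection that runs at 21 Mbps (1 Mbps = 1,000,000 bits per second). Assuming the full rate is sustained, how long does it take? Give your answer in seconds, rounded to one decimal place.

69.3 MiB = 72,666,316.8 bytes = 581,330,534.4 bits
21 Mbps = 21,000,000 bits/s
time = 581,330,534.4 / 21,000,000 = 27.7 s

27.7 seconds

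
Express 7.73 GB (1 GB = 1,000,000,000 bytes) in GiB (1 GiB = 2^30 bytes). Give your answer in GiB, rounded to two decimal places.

7.73 GB × 1,000,000,000 bytes/GB = 7,730,000,000 bytes
1 GiB = 1,073,741,824 bytes
7,730,000,000 / 1,073,741,824 = 7.20 GiB

7.20 GiB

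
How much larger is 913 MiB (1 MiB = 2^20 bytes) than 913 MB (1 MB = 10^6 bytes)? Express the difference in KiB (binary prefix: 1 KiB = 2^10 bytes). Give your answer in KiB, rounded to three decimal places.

43,310.438 KiB

913 MiB = 913 × 1,048,576 = 957,349,888 bytes
913 MB = 913 × 1,000,000 = 913,000,000 bytes
difference = 44,349,888 bytes
44,349,888 / 1,024 = 43,310.438 KiB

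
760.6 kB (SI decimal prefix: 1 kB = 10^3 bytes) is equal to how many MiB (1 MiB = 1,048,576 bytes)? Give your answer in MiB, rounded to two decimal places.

760.6 kB × 1,000 bytes/kB = 760,600 bytes
1 MiB = 1,048,576 bytes
760,600 / 1,048,576 = 0.73 MiB

0.73 MiB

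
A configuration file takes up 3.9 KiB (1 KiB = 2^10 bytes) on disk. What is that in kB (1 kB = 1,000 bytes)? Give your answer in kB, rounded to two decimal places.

3.99 kB

3.9 KiB = 3.9 × 2^10 bytes = 3,993.6 bytes
1 kB = 1,000 bytes
3,993.6 / 1,000 = 3.99 kB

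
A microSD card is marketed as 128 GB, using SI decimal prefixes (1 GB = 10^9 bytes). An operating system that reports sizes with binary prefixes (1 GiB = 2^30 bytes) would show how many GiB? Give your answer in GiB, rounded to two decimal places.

128 GB = 128 × 10^9 bytes = 128,000,000,000 bytes
1 GiB = 1,073,741,824 bytes
128,000,000,000 / 1,073,741,824 = 119.21 GiB

119.21 GiB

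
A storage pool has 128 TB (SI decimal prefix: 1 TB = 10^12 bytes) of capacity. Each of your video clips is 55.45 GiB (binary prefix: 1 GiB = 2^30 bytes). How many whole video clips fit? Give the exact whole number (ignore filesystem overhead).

Capacity: 128 TB = 128,000,000,000,000 bytes
Per item: 55.45 GiB = 59,538,984,140.8 bytes
⌊128,000,000,000,000 / 59,538,984,140.8⌋ = 2,149

2,149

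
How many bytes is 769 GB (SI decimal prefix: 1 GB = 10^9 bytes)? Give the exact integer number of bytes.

769 × 1,000,000,000 = 769,000,000,000 bytes  (1 GB = 10^9 bytes)

769,000,000,000 bytes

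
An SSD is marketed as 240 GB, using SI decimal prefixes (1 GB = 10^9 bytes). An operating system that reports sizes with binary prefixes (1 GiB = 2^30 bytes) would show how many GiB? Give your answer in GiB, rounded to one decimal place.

240 GB = 240 × 10^9 bytes = 240,000,000,000 bytes
1 GiB = 1,073,741,824 bytes
240,000,000,000 / 1,073,741,824 = 223.5 GiB

223.5 GiB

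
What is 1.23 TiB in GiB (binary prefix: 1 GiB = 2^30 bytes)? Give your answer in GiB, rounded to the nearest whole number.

1.23 TiB = 1.23 × 2^40 bytes = 1,352,399,302,164.48 bytes
1 GiB = 2^30 bytes = 1,073,741,824 bytes
1,352,399,302,164.48 / 1,073,741,824 = 1,260 GiB

1,260 GiB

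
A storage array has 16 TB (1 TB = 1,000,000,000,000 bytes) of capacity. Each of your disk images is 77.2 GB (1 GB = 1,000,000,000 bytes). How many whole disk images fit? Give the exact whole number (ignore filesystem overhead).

Capacity: 16 TB = 16,000,000,000,000 bytes
Per item: 77.2 GB = 77,200,000,000 bytes
⌊16,000,000,000,000 / 77,200,000,000⌋ = 207

207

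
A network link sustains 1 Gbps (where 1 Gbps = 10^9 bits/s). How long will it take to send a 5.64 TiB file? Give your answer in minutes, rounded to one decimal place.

5.64 TiB = 6,201,245,580,656.64 bytes = 49,609,964,645,253.12 bits
1 Gbps = 1,000,000,000 bits/s
time = 49,609,964,645,253.12 / 1,000,000,000 = 49,609.96 s
49,609.96 s / 60 = 826.8 minutes

826.8 minutes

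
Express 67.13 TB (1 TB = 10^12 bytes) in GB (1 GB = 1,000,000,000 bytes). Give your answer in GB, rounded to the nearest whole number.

67,130 GB

67.13 TB = 67.13 × 10^12 bytes = 67,130,000,000,000 bytes
1 GB = 10^9 bytes = 1,000,000,000 bytes
67,130,000,000,000 / 1,000,000,000 = 67,130 GB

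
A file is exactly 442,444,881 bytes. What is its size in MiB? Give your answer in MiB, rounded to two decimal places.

442,444,881 bytes given.
1 MiB = 1,048,576 bytes
442,444,881 / 1,048,576 = 421.95 MiB

421.95 MiB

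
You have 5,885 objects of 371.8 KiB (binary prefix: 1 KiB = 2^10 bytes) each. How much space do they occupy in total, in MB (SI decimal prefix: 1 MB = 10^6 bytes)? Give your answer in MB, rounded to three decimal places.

Total = 5,885 × 371.8 KiB = 2,188,043 KiB
= 2,188,043 × 1,024 bytes = 2,240,556,032 bytes
1 MB = 1,000,000 bytes
2,240,556,032 / 1,000,000 = 2,240.556 MB

2,240.556 MB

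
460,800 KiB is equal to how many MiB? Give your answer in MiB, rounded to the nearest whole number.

450 MiB

460,800 KiB = 460,800 × 2^10 bytes = 471,859,200 bytes
1 MiB = 1,048,576 bytes
471,859,200 / 1,048,576 = 450 MiB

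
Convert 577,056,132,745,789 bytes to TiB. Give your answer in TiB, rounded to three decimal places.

524.829 TiB

577,056,132,745,789 bytes given.
1 TiB = 1,099,511,627,776 bytes
577,056,132,745,789 / 1,099,511,627,776 = 524.829 TiB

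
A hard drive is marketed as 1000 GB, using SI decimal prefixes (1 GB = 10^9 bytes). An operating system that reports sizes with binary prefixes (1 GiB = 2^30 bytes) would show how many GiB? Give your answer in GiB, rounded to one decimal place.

1000 GB = 1000 × 10^9 bytes = 1,000,000,000,000 bytes
1 GiB = 1,073,741,824 bytes
1,000,000,000,000 / 1,073,741,824 = 931.3 GiB

931.3 GiB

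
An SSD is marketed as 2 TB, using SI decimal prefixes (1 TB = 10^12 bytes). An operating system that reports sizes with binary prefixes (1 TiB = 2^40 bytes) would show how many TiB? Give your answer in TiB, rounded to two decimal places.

2 TB = 2 × 10^12 bytes = 2,000,000,000,000 bytes
1 TiB = 2^40 bytes = 1,099,511,627,776 bytes
2,000,000,000,000 / 1,099,511,627,776 = 1.82 TiB

1.82 TiB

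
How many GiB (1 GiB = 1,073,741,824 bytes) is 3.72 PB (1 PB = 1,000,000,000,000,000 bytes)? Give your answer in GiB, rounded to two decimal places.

3,464,519.98 GiB

3.72 PB = 3.72 × 10^15 bytes = 3,720,000,000,000,000 bytes
1 GiB = 1,073,741,824 bytes
3,720,000,000,000,000 / 1,073,741,824 = 3,464,519.98 GiB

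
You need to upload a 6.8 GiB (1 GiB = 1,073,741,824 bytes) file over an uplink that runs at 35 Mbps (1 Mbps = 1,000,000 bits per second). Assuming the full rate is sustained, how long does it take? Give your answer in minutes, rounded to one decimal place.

27.8 minutes

6.8 GiB = 7,301,444,403.2 bytes = 58,411,555,225.6 bits
35 Mbps = 35,000,000 bits/s
time = 58,411,555,225.6 / 35,000,000 = 1,668.90 s
1,668.90 s / 60 = 27.8 minutes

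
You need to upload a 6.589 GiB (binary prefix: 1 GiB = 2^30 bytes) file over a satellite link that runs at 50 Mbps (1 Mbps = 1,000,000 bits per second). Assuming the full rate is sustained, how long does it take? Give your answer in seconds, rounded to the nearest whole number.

6.589 GiB = 7,074,884,878.336 bytes = 56,599,079,026.688 bits
50 Mbps = 50,000,000 bits/s
time = 56,599,079,026.688 / 50,000,000 = 1,132 s

1,132 seconds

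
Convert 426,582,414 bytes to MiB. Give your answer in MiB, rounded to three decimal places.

406.821 MiB

426,582,414 bytes given.
1 MiB = 2^20 bytes = 1,048,576 bytes
426,582,414 / 1,048,576 = 406.821 MiB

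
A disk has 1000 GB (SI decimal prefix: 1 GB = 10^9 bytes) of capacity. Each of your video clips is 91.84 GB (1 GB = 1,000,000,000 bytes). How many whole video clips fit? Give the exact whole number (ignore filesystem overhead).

Capacity: 1000 GB = 1,000,000,000,000 bytes
Per item: 91.84 GB = 91,840,000,000 bytes
⌊1,000,000,000,000 / 91,840,000,000⌋ = 10

10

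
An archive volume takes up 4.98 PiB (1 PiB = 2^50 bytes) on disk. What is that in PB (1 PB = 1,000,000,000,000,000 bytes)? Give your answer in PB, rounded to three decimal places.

5.607 PB

4.98 PiB = 4.98 × 2^50 bytes = 5,606,981,536,076,267.52 bytes
1 PB = 10^15 bytes = 1,000,000,000,000,000 bytes
5,606,981,536,076,267.52 / 1,000,000,000,000,000 = 5.607 PB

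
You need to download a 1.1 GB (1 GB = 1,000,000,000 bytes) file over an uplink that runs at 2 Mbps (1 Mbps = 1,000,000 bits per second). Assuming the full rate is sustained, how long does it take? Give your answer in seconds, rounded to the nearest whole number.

1.1 GB = 1,100,000,000 bytes = 8,800,000,000 bits
2 Mbps = 2,000,000 bits/s
time = 8,800,000,000 / 2,000,000 = 4,400 s

4,400 seconds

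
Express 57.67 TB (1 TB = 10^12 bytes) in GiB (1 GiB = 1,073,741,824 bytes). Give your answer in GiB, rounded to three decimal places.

53,709.373 GiB

57.67 TB × 1,000,000,000,000 bytes/TB = 57,670,000,000,000 bytes
1 GiB = 1,073,741,824 bytes
57,670,000,000,000 / 1,073,741,824 = 53,709.373 GiB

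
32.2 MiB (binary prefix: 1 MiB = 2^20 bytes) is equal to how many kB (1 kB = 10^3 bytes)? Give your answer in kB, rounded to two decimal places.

32.2 MiB = 32.2 × 2^20 bytes = 33,764,147.2 bytes
1 kB = 10^3 bytes = 1,000 bytes
33,764,147.2 / 1,000 = 33,764.15 kB

33,764.15 kB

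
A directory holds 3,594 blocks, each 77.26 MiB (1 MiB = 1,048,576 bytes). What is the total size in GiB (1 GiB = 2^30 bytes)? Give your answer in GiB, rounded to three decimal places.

271.164 GiB

Total = 3,594 × 77.26 MiB = 277672.44 MiB
= 277672.44 × 1,048,576 bytes = 291,160,656,445.44 bytes
1 GiB = 1,073,741,824 bytes
291,160,656,445.44 / 1,073,741,824 = 271.164 GiB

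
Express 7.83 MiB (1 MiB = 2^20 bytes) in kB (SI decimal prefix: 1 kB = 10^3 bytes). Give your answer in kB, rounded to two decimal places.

8,210.35 kB

7.83 MiB = 7.83 × 2^20 bytes = 8,210,350.08 bytes
1 kB = 1,000 bytes
8,210,350.08 / 1,000 = 8,210.35 kB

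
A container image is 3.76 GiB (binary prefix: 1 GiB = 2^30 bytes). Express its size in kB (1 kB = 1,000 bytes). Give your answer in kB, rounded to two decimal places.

3.76 GiB × 1,073,741,824 bytes/GiB = 4,037,269,258.24 bytes
1 kB = 1,000 bytes
4,037,269,258.24 / 1,000 = 4,037,269.26 kB

4,037,269.26 kB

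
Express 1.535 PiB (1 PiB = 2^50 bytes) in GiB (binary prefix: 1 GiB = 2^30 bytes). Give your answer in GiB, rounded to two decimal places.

1.535 PiB × 1,125,899,906,842,624 bytes/PiB = 1,728,256,357,003,427.84 bytes
1 GiB = 1,073,741,824 bytes
1,728,256,357,003,427.84 / 1,073,741,824 = 1,609,564.16 GiB

1,609,564.16 GiB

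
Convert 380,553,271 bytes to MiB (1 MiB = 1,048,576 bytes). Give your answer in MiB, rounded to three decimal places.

362.924 MiB

380,553,271 bytes given.
1 MiB = 2^20 bytes = 1,048,576 bytes
380,553,271 / 1,048,576 = 362.924 MiB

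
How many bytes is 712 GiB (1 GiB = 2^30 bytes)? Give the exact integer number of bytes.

712 × 1,073,741,824 = 764,504,178,688 bytes  (1 GiB = 2^30 bytes)

764,504,178,688 bytes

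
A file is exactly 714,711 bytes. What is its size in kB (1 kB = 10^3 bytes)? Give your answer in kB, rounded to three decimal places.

714,711 bytes given.
1 kB = 10^3 bytes = 1,000 bytes
714,711 / 1,000 = 714.711 kB

714.711 kB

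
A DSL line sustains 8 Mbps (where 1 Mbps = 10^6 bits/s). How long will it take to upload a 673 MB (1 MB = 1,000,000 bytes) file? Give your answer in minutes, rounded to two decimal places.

11.22 minutes

673 MB = 673,000,000 bytes = 5,384,000,000 bits
8 Mbps = 8,000,000 bits/s
time = 5,384,000,000 / 8,000,000 = 673.000 s
673.000 s / 60 = 11.22 minutes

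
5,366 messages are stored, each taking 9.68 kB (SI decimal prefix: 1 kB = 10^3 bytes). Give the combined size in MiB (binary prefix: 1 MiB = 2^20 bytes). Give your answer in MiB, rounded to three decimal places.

Total = 5,366 × 9.68 kB = 51942.88 kB
= 51942.88 × 1,000 bytes = 51,942,880 bytes
1 MiB = 1,048,576 bytes
51,942,880 / 1,048,576 = 49.537 MiB

49.537 MiB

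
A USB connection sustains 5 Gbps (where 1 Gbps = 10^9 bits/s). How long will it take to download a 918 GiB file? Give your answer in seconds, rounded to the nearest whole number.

918 GiB = 985,694,994,432 bytes = 7,885,559,955,456 bits
5 Gbps = 5,000,000,000 bits/s
time = 7,885,559,955,456 / 5,000,000,000 = 1,577 s

1,577 seconds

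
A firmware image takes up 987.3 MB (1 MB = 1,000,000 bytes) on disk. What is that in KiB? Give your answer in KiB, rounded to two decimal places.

964,160.16 KiB

987.3 MB × 1,000,000 bytes/MB = 987,300,000 bytes
1 KiB = 1,024 bytes
987,300,000 / 1,024 = 964,160.16 KiB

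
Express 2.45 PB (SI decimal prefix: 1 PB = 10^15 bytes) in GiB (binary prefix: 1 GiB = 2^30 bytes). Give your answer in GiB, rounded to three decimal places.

2,281,740.308 GiB

2.45 PB = 2.45 × 10^15 bytes = 2,450,000,000,000,000 bytes
1 GiB = 1,073,741,824 bytes
2,450,000,000,000,000 / 1,073,741,824 = 2,281,740.308 GiB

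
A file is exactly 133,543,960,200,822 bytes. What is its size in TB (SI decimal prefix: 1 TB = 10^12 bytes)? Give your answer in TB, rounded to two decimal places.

133.54 TB

133,543,960,200,822 bytes given.
1 TB = 1,000,000,000,000 bytes
133,543,960,200,822 / 1,000,000,000,000 = 133.54 TB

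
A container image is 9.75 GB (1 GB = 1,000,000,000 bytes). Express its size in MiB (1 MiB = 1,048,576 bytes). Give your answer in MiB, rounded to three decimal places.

9,298.325 MiB

9.75 GB = 9.75 × 10^9 bytes = 9,750,000,000 bytes
1 MiB = 1,048,576 bytes
9,750,000,000 / 1,048,576 = 9,298.325 MiB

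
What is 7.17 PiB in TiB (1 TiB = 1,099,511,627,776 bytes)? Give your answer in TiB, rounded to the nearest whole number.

7,342 TiB

7.17 PiB = 7.17 × 2^50 bytes = 8,072,702,332,061,614.08 bytes
1 TiB = 1,099,511,627,776 bytes
8,072,702,332,061,614.08 / 1,099,511,627,776 = 7,342 TiB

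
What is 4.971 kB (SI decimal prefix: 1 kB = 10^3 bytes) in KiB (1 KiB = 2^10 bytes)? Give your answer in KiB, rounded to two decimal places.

4.85 KiB

4.971 kB = 4.971 × 10^3 bytes = 4,971 bytes
1 KiB = 2^10 bytes = 1,024 bytes
4,971 / 1,024 = 4.85 KiB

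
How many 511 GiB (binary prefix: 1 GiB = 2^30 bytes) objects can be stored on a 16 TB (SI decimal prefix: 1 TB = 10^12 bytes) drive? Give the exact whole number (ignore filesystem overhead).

Capacity: 16 TB = 16,000,000,000,000 bytes
Per item: 511 GiB = 548,682,072,064 bytes
⌊16,000,000,000,000 / 548,682,072,064⌋ = 29

29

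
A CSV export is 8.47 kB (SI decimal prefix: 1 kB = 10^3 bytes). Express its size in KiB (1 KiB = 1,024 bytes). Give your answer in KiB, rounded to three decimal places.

8.47 kB × 1,000 bytes/kB = 8,470 bytes
1 KiB = 2^10 bytes = 1,024 bytes
8,470 / 1,024 = 8.271 KiB

8.271 KiB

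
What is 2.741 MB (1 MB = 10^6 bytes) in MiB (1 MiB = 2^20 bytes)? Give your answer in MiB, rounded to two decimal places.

2.61 MiB

2.741 MB = 2.741 × 10^6 bytes = 2,741,000 bytes
1 MiB = 2^20 bytes = 1,048,576 bytes
2,741,000 / 1,048,576 = 2.61 MiB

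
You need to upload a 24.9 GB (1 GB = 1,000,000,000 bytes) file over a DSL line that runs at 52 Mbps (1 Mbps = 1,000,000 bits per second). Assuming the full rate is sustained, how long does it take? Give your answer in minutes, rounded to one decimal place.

24.9 GB = 24,900,000,000 bytes = 199,200,000,000 bits
52 Mbps = 52,000,000 bits/s
time = 199,200,000,000 / 52,000,000 = 3,830.77 s
3,830.77 s / 60 = 63.8 minutes

63.8 minutes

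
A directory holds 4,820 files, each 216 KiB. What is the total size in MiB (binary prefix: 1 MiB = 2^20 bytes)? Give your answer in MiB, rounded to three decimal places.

1,016.719 MiB

Total = 4,820 × 216 KiB = 1,041,120 KiB
= 1,041,120 × 1,024 bytes = 1,066,106,880 bytes
1 MiB = 1,048,576 bytes
1,066,106,880 / 1,048,576 = 1,016.719 MiB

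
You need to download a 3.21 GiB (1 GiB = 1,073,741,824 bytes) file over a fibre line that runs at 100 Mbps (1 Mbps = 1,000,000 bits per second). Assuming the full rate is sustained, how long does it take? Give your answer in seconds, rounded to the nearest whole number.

276 seconds

3.21 GiB = 3,446,711,255.04 bytes = 27,573,690,040.32 bits
100 Mbps = 100,000,000 bits/s
time = 27,573,690,040.32 / 100,000,000 = 276 s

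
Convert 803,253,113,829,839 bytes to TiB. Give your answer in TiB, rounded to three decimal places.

803,253,113,829,839 bytes given.
1 TiB = 2^40 bytes = 1,099,511,627,776 bytes
803,253,113,829,839 / 1,099,511,627,776 = 730.554 TiB

730.554 TiB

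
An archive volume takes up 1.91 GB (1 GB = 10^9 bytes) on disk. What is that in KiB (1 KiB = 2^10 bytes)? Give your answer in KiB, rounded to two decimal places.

1,865,234.38 KiB

1.91 GB = 1.91 × 10^9 bytes = 1,910,000,000 bytes
1 KiB = 1,024 bytes
1,910,000,000 / 1,024 = 1,865,234.38 KiB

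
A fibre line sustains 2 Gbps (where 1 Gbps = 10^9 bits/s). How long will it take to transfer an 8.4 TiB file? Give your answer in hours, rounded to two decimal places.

10.26 hours

8.4 TiB = 9,235,897,673,318.4 bytes = 73,887,181,386,547.2 bits
2 Gbps = 2,000,000,000 bits/s
time = 73,887,181,386,547.2 / 2,000,000,000 = 36,943.5907 s
36,943.5907 s / 3600 = 10.26 hours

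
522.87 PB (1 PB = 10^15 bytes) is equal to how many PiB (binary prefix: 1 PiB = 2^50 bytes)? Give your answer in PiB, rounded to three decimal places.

464.402 PiB

522.87 PB = 522.87 × 10^15 bytes = 522,870,000,000,000,000 bytes
1 PiB = 1,125,899,906,842,624 bytes
522,870,000,000,000,000 / 1,125,899,906,842,624 = 464.402 PiB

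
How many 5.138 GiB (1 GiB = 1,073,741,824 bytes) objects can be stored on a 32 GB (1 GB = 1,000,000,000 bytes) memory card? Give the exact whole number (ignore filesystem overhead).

5

Capacity: 32 GB = 32,000,000,000 bytes
Per item: 5.138 GiB = 5,516,885,491.712 bytes
⌊32,000,000,000 / 5,516,885,491.712⌋ = 5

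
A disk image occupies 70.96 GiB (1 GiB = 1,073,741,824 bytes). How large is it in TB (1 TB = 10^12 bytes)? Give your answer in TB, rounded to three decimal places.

0.076 TB

70.96 GiB × 1,073,741,824 bytes/GiB = 76,192,719,831.04 bytes
1 TB = 1,000,000,000,000 bytes
76,192,719,831.04 / 1,000,000,000,000 = 0.076 TB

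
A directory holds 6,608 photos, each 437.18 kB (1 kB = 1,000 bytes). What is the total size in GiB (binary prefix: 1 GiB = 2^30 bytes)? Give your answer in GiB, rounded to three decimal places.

2.690 GiB

Total = 6,608 × 437.18 kB = 2888885.44 kB
= 2888885.44 × 1,000 bytes = 2,888,885,440 bytes
1 GiB = 1,073,741,824 bytes
2,888,885,440 / 1,073,741,824 = 2.690 GiB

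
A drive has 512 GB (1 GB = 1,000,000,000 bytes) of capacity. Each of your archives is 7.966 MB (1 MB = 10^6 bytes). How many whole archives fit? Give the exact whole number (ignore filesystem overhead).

64,273

Capacity: 512 GB = 512,000,000,000 bytes
Per item: 7.966 MB = 7,966,000 bytes
⌊512,000,000,000 / 7,966,000⌋ = 64,273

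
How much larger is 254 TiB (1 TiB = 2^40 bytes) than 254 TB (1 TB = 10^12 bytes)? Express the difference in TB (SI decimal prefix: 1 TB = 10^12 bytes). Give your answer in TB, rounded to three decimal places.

254 TiB = 254 × 1,099,511,627,776 = 279,275,953,455,104 bytes
254 TB = 254 × 1,000,000,000,000 = 254,000,000,000,000 bytes
difference = 25,275,953,455,104 bytes
25,275,953,455,104 / 1,000,000,000,000 = 25.276 TB

25.276 TB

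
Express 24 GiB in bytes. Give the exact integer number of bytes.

24 × 1,073,741,824 = 25,769,803,776 bytes  (1 GiB = 2^30 bytes)

25,769,803,776 bytes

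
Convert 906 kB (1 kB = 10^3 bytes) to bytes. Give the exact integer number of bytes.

906 × 1,000 = 906,000 bytes  (1 kB = 10^3 bytes)

906,000 bytes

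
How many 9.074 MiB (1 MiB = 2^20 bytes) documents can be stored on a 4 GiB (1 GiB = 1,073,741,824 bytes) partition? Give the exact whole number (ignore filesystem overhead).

451

Capacity: 4 GiB = 4,294,967,296 bytes
Per item: 9.074 MiB = 9,514,778.624 bytes
⌊4,294,967,296 / 9,514,778.624⌋ = 451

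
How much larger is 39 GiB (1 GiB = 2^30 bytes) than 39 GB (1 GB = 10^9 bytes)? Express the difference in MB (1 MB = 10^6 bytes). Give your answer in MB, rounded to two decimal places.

2,875.93 MB

39 GiB = 39 × 1,073,741,824 = 41,875,931,136 bytes
39 GB = 39 × 1,000,000,000 = 39,000,000,000 bytes
difference = 2,875,931,136 bytes
2,875,931,136 / 1,000,000 = 2,875.93 MB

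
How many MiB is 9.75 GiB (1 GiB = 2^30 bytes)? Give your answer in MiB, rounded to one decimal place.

9.75 GiB = 9.75 × 2^30 bytes = 10,468,982,784 bytes
1 MiB = 2^20 bytes = 1,048,576 bytes
10,468,982,784 / 1,048,576 = 9,984.0 MiB

9,984.0 MiB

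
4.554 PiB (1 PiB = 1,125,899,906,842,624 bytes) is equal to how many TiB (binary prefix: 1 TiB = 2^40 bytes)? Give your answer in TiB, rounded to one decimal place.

4,663.3 TiB

4.554 PiB = 4.554 × 2^50 bytes = 5,127,348,175,761,309.696 bytes
1 TiB = 2^40 bytes = 1,099,511,627,776 bytes
5,127,348,175,761,309.696 / 1,099,511,627,776 = 4,663.3 TiB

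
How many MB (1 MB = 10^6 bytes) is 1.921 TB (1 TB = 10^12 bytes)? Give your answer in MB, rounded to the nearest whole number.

1.921 TB = 1.921 × 10^12 bytes = 1,921,000,000,000 bytes
1 MB = 1,000,000 bytes
1,921,000,000,000 / 1,000,000 = 1,921,000 MB

1,921,000 MB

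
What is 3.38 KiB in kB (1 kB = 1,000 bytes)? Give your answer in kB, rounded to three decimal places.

3.38 KiB × 1,024 bytes/KiB = 3,461.12 bytes
1 kB = 10^3 bytes = 1,000 bytes
3,461.12 / 1,000 = 3.461 kB

3.461 kB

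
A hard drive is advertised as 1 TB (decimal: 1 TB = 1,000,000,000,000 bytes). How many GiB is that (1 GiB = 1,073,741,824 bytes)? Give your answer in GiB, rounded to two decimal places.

1 TB = 1 × 10^12 bytes = 1,000,000,000,000 bytes
1 GiB = 2^30 bytes = 1,073,741,824 bytes
1,000,000,000,000 / 1,073,741,824 = 931.32 GiB

931.32 GiB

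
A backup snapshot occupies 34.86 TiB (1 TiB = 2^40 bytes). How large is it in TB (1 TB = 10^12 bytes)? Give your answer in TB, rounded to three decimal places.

34.86 TiB × 1,099,511,627,776 bytes/TiB = 38,328,975,344,271.36 bytes
1 TB = 1,000,000,000,000 bytes
38,328,975,344,271.36 / 1,000,000,000,000 = 38.329 TB

38.329 TB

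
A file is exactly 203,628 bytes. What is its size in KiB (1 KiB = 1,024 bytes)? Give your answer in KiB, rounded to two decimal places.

203,628 bytes given.
1 KiB = 1,024 bytes
203,628 / 1,024 = 198.86 KiB

198.86 KiB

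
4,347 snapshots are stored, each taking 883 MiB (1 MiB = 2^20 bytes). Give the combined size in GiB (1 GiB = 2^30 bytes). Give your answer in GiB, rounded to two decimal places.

3,748.44 GiB

Total = 4,347 × 883 MiB = 3,838,401 MiB
= 3,838,401 × 1,048,576 bytes = 4,024,855,166,976 bytes
1 GiB = 1,073,741,824 bytes
4,024,855,166,976 / 1,073,741,824 = 3,748.44 GiB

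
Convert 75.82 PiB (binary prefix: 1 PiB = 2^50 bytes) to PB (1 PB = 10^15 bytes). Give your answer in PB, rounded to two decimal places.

75.82 PiB × 1,125,899,906,842,624 bytes/PiB = 85,365,730,936,807,751.68 bytes
1 PB = 1,000,000,000,000,000 bytes
85,365,730,936,807,751.68 / 1,000,000,000,000,000 = 85.37 PB

85.37 PB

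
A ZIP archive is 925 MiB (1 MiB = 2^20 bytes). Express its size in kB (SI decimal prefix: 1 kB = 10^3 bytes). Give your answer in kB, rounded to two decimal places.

925 MiB = 925 × 2^20 bytes = 969,932,800 bytes
1 kB = 10^3 bytes = 1,000 bytes
969,932,800 / 1,000 = 969,932.80 kB

969,932.80 kB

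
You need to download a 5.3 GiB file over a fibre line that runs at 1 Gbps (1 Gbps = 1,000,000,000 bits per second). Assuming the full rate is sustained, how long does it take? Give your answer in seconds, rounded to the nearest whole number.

5.3 GiB = 5,690,831,667.2 bytes = 45,526,653,337.6 bits
1 Gbps = 1,000,000,000 bits/s
time = 45,526,653,337.6 / 1,000,000,000 = 46 s

46 seconds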